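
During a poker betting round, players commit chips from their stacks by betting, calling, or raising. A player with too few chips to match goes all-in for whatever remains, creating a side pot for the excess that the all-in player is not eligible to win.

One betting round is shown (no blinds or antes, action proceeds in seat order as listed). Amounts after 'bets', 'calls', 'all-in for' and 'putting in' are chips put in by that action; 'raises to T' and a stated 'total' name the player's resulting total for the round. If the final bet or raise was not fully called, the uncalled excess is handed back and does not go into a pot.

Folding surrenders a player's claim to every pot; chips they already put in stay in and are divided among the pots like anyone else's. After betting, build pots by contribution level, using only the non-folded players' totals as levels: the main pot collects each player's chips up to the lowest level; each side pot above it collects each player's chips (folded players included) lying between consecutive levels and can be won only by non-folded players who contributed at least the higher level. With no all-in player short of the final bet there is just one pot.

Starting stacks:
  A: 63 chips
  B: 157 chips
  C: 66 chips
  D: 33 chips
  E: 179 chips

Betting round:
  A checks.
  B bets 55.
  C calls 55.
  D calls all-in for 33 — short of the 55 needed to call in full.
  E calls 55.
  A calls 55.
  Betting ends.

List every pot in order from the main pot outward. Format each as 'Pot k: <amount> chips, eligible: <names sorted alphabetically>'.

Contributions: A=55, B=55, C=55, D=33, E=55
Pot levels (distinct totals of non-folded players): 33, 55
Layer 1-33: 33 each from A, B, C, D, E = 33*5 = 165 chips; eligible A, B, C, D, E
Layer 34-55: 22 each from A, B, C, E = 22*4 = 88 chips; eligible A, B, C, E

Pot 1: 165 chips, eligible: A, B, C, D, E
Pot 2: 88 chips, eligible: A, B, C, E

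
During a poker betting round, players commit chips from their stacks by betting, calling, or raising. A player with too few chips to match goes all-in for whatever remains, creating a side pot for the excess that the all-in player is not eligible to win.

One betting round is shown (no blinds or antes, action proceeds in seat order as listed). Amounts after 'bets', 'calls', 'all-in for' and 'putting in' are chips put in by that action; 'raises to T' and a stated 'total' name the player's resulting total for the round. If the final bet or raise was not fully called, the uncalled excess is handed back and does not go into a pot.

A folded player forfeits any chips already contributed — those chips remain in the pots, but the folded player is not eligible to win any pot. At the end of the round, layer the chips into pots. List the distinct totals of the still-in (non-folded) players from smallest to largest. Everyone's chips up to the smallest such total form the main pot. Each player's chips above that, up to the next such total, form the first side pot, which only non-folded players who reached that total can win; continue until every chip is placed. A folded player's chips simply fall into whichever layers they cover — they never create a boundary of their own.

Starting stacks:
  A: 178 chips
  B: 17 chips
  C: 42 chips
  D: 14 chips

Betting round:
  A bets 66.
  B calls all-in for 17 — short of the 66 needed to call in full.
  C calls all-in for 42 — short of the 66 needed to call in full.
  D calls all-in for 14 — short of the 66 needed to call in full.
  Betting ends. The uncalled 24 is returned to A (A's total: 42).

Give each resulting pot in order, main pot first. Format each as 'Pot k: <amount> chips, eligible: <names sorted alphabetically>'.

Pot 1: 56 chips, eligible: A, B, C, D
Pot 2: 9 chips, eligible: A, B, C
Pot 3: 50 chips, eligible: A, C

Derivation:
Contributions (after 24 returned to A): A=42, B=17, C=42, D=14
Pot levels (distinct totals of non-folded players): 14, 17, 42
Layer 1-14: 14 each from A, B, C, D = 14*4 = 56 chips; eligible A, B, C, D
Layer 15-17: 3 each from A, B, C = 3*3 = 9 chips; eligible A, B, C
Layer 18-42: 25 each from A, C = 25*2 = 50 chips; eligible A, C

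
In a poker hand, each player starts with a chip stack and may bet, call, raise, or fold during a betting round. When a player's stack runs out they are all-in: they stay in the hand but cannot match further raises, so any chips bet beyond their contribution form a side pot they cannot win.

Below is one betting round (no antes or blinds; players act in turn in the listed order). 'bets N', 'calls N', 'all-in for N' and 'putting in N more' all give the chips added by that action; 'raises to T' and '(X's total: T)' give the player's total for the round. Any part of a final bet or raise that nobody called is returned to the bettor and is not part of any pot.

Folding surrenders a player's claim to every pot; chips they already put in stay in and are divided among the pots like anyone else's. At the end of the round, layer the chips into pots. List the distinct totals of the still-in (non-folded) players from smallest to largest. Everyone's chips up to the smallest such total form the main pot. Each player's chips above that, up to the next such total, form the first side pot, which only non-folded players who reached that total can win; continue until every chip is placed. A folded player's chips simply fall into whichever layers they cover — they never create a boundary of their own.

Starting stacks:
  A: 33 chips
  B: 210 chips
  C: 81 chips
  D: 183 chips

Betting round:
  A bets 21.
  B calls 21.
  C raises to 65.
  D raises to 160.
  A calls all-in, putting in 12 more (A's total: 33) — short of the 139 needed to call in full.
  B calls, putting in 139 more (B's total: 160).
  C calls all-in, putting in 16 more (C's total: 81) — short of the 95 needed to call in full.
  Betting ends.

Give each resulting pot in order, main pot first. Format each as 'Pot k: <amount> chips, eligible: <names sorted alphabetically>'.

Contributions: A=33, B=160, C=81, D=160
Pot levels (distinct totals of non-folded players): 33, 81, 160
Layer 1-33: 33 each from A, B, C, D = 33*4 = 132 chips; eligible A, B, C, D
Layer 34-81: 48 each from B, C, D = 48*3 = 144 chips; eligible B, C, D
Layer 82-160: 79 each from B, D = 79*2 = 158 chips; eligible B, D

Pot 1: 132 chips, eligible: A, B, C, D
Pot 2: 144 chips, eligible: B, C, D
Pot 3: 158 chips, eligible: B, D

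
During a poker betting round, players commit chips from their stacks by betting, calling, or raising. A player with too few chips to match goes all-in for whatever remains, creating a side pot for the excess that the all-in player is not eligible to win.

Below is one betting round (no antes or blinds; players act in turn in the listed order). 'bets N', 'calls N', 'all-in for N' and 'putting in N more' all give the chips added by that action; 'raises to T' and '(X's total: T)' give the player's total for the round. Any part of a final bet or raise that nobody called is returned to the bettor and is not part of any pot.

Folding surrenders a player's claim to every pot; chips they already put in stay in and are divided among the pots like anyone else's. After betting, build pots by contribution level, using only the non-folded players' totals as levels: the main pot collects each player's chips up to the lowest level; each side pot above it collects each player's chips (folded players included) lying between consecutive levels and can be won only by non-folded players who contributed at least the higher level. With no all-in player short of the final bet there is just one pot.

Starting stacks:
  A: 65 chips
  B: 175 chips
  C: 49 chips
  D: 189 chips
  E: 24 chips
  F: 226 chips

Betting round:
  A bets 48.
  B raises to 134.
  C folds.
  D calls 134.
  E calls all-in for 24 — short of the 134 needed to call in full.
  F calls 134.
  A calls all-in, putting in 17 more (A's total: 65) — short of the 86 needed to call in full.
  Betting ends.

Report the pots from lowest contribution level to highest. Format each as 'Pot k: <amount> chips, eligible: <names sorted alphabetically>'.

Contributions: A=65, B=134, D=134, E=24, F=134
Folded: C
Pot levels (distinct totals of non-folded players): 24, 65, 134
Layer 1-24: 24 each from A, B, D, E, F = 24*5 = 120 chips; eligible A, B, D, E, F
Layer 25-65: 41 each from A, B, D, F = 41*4 = 164 chips; eligible A, B, D, F
Layer 66-134: 69 each from B, D, F = 69*3 = 207 chips; eligible B, D, F

Pot 1: 120 chips, eligible: A, B, D, E, F
Pot 2: 164 chips, eligible: A, B, D, F
Pot 3: 207 chips, eligible: B, D, F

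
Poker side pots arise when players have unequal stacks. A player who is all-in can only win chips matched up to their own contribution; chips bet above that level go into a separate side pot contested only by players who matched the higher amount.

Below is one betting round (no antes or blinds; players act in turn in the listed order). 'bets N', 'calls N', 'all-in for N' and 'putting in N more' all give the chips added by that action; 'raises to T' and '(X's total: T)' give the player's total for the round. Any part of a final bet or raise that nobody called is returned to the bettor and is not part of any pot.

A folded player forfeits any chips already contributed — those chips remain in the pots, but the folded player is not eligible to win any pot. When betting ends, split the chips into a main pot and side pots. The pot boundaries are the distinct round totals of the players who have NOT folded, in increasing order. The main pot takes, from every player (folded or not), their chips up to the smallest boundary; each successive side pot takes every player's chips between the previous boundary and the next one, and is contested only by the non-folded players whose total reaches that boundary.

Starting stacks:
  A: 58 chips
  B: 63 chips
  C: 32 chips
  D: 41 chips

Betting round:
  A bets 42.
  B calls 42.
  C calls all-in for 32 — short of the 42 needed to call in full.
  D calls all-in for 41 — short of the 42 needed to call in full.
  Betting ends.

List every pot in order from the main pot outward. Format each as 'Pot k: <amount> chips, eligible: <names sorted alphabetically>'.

Contributions: A=42, B=42, C=32, D=41
Pot levels (distinct totals of non-folded players): 32, 41, 42
Layer 1-32: 32 each from A, B, C, D = 32*4 = 128 chips; eligible A, B, C, D
Layer 33-41: 9 each from A, B, D = 9*3 = 27 chips; eligible A, B, D
Layer 42-42: 1 each from A, B = 1*2 = 2 chips; eligible A, B

Pot 1: 128 chips, eligible: A, B, C, D
Pot 2: 27 chips, eligible: A, B, D
Pot 3: 2 chips, eligible: A, B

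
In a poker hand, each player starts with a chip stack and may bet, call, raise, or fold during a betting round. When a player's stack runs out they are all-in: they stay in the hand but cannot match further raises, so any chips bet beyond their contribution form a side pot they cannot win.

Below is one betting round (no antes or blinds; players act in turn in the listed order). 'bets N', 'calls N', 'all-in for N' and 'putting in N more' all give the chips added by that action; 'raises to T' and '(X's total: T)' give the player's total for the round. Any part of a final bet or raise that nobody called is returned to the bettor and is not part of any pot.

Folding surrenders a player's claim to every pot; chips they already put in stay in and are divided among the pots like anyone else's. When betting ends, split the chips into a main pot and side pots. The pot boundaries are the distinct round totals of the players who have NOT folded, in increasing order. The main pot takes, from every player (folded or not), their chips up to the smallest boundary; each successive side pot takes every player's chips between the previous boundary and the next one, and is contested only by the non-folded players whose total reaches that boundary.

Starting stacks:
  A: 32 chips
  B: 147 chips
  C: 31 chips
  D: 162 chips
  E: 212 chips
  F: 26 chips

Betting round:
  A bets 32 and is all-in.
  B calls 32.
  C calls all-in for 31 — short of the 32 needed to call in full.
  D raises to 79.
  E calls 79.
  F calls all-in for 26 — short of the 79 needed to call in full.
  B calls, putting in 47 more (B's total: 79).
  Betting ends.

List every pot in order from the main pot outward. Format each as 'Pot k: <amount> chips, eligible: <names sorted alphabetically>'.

Contributions: A=32, B=79, C=31, D=79, E=79, F=26
Pot levels (distinct totals of non-folded players): 26, 31, 32, 79
Layer 1-26: 26 each from A, B, C, D, E, F = 26*6 = 156 chips; eligible A, B, C, D, E, F
Layer 27-31: 5 each from A, B, C, D, E = 5*5 = 25 chips; eligible A, B, C, D, E
Layer 32-32: 1 each from A, B, D, E = 1*4 = 4 chips; eligible A, B, D, E
Layer 33-79: 47 each from B, D, E = 47*3 = 141 chips; eligible B, D, E

Pot 1: 156 chips, eligible: A, B, C, D, E, F
Pot 2: 25 chips, eligible: A, B, C, D, E
Pot 3: 4 chips, eligible: A, B, D, E
Pot 4: 141 chips, eligible: B, D, E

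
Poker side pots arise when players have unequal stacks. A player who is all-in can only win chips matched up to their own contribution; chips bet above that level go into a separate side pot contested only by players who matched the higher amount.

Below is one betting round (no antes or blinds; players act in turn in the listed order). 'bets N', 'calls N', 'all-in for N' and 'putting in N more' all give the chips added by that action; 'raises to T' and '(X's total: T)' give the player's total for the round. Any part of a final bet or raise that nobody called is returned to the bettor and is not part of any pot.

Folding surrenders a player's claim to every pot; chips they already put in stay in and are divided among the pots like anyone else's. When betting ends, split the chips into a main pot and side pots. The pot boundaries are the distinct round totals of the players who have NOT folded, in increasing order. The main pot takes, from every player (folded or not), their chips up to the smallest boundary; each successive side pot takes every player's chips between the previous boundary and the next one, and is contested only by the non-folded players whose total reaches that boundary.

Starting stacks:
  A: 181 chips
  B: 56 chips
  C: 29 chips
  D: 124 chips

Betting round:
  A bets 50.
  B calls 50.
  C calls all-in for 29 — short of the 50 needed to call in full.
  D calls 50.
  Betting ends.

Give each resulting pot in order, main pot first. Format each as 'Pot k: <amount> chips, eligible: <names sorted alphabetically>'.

Pot 1: 116 chips, eligible: A, B, C, D
Pot 2: 63 chips, eligible: A, B, D

Derivation:
Contributions: A=50, B=50, C=29, D=50
Pot levels (distinct totals of non-folded players): 29, 50
Layer 1-29: 29 each from A, B, C, D = 29*4 = 116 chips; eligible A, B, C, D
Layer 30-50: 21 each from A, B, D = 21*3 = 63 chips; eligible A, B, D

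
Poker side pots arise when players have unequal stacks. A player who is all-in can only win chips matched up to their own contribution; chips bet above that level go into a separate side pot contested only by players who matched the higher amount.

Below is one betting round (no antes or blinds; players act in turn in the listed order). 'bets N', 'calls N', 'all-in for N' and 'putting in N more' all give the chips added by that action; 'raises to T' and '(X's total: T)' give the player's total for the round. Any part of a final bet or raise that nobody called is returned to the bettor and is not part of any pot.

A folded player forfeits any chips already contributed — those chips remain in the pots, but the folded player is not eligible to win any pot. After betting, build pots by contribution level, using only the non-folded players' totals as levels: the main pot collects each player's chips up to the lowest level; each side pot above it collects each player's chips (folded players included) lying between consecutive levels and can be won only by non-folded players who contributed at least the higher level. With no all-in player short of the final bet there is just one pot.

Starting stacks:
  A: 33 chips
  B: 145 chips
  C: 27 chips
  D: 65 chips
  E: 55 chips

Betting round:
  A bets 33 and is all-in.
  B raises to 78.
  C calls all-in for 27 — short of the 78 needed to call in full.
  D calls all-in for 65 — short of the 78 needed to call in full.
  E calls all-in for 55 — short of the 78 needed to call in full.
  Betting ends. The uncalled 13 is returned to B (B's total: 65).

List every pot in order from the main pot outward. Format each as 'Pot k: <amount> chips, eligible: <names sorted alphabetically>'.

Contributions (after 13 returned to B): A=33, B=65, C=27, D=65, E=55
Pot levels (distinct totals of non-folded players): 27, 33, 55, 65
Layer 1-27: 27 each from A, B, C, D, E = 27*5 = 135 chips; eligible A, B, C, D, E
Layer 28-33: 6 each from A, B, D, E = 6*4 = 24 chips; eligible A, B, D, E
Layer 34-55: 22 each from B, D, E = 22*3 = 66 chips; eligible B, D, E
Layer 56-65: 10 each from B, D = 10*2 = 20 chips; eligible B, D

Pot 1: 135 chips, eligible: A, B, C, D, E
Pot 2: 24 chips, eligible: A, B, D, E
Pot 3: 66 chips, eligible: B, D, E
Pot 4: 20 chips, eligible: B, D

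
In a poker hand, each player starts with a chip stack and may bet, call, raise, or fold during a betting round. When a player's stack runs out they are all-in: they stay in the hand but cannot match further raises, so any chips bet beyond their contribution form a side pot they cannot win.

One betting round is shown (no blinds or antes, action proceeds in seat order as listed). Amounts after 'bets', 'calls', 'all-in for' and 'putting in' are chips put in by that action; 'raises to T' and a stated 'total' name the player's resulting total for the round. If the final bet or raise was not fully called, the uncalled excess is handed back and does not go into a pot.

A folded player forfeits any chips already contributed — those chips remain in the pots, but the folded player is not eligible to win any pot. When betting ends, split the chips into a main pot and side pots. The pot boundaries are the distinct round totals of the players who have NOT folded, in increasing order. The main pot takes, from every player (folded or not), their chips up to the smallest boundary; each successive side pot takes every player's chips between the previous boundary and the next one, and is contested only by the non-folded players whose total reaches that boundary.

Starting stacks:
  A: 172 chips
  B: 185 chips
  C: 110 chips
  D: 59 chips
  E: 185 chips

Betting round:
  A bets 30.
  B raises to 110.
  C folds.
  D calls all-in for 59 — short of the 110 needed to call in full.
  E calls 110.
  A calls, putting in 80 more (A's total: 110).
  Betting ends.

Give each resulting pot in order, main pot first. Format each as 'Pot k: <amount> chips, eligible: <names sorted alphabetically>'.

Contributions: A=110, B=110, D=59, E=110
Folded: C
Pot levels (distinct totals of non-folded players): 59, 110
Layer 1-59: 59 each from A, B, D, E = 59*4 = 236 chips; eligible A, B, D, E
Layer 60-110: 51 each from A, B, E = 51*3 = 153 chips; eligible A, B, E

Pot 1: 236 chips, eligible: A, B, D, E
Pot 2: 153 chips, eligible: A, B, E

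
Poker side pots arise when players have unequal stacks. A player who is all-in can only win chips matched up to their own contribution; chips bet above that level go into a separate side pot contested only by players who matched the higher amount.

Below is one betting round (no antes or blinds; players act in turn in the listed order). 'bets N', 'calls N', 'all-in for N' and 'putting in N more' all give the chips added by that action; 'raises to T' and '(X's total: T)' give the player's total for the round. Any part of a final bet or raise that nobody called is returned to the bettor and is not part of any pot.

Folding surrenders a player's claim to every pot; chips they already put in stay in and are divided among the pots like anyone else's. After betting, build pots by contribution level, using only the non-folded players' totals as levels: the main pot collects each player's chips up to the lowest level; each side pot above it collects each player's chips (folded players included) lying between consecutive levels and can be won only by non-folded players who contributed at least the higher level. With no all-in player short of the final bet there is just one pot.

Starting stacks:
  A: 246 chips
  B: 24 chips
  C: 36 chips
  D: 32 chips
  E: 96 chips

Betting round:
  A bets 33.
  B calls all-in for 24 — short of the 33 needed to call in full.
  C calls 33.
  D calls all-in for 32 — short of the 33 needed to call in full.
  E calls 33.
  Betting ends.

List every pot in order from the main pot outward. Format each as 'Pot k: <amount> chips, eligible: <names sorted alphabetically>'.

Pot 1: 120 chips, eligible: A, B, C, D, E
Pot 2: 32 chips, eligible: A, C, D, E
Pot 3: 3 chips, eligible: A, C, E

Derivation:
Contributions: A=33, B=24, C=33, D=32, E=33
Pot levels (distinct totals of non-folded players): 24, 32, 33
Layer 1-24: 24 each from A, B, C, D, E = 24*5 = 120 chips; eligible A, B, C, D, E
Layer 25-32: 8 each from A, C, D, E = 8*4 = 32 chips; eligible A, C, D, E
Layer 33-33: 1 each from A, C, E = 1*3 = 3 chips; eligible A, C, E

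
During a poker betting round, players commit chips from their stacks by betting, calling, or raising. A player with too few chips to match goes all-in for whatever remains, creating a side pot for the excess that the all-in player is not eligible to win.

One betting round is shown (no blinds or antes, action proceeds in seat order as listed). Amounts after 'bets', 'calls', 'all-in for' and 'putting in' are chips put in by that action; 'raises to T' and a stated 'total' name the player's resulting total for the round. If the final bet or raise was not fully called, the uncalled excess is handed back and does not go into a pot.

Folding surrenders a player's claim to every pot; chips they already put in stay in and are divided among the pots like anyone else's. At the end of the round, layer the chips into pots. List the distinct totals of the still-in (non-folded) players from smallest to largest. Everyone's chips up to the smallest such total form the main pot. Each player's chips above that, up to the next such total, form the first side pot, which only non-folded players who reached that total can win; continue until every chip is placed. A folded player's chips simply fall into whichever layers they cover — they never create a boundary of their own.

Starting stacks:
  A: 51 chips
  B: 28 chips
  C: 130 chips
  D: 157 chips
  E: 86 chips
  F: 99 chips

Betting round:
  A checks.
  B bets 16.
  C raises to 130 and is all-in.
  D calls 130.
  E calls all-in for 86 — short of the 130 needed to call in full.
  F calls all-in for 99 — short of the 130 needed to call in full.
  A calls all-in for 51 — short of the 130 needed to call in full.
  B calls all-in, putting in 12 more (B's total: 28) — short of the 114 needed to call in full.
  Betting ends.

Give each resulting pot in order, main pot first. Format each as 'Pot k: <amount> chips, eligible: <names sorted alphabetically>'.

Contributions: A=51, B=28, C=130, D=130, E=86, F=99
Pot levels (distinct totals of non-folded players): 28, 51, 86, 99, 130
Layer 1-28: 28 each from A, B, C, D, E, F = 28*6 = 168 chips; eligible A, B, C, D, E, F
Layer 29-51: 23 each from A, C, D, E, F = 23*5 = 115 chips; eligible A, C, D, E, F
Layer 52-86: 35 each from C, D, E, F = 35*4 = 140 chips; eligible C, D, E, F
Layer 87-99: 13 each from C, D, F = 13*3 = 39 chips; eligible C, D, F
Layer 100-130: 31 each from C, D = 31*2 = 62 chips; eligible C, D

Pot 1: 168 chips, eligible: A, B, C, D, E, F
Pot 2: 115 chips, eligible: A, C, D, E, F
Pot 3: 140 chips, eligible: C, D, E, F
Pot 4: 39 chips, eligible: C, D, F
Pot 5: 62 chips, eligible: C, D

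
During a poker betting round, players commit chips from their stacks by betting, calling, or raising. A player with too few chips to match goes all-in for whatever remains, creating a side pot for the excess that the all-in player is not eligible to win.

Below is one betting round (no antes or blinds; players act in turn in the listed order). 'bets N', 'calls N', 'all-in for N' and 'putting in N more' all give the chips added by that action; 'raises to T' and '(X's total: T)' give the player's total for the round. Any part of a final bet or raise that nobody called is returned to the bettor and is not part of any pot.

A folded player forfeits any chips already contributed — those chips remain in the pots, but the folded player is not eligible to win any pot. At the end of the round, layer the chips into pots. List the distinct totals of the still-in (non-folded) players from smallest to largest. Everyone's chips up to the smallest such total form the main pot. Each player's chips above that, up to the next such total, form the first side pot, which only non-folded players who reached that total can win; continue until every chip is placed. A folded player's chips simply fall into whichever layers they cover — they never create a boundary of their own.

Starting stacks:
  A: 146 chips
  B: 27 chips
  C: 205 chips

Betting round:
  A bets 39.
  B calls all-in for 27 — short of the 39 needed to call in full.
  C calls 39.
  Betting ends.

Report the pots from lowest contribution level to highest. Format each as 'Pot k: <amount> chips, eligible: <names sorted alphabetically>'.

Contributions: A=39, B=27, C=39
Pot levels (distinct totals of non-folded players): 27, 39
Layer 1-27: 27 each from A, B, C = 27*3 = 81 chips; eligible A, B, C
Layer 28-39: 12 each from A, C = 12*2 = 24 chips; eligible A, C

Pot 1: 81 chips, eligible: A, B, C
Pot 2: 24 chips, eligible: A, C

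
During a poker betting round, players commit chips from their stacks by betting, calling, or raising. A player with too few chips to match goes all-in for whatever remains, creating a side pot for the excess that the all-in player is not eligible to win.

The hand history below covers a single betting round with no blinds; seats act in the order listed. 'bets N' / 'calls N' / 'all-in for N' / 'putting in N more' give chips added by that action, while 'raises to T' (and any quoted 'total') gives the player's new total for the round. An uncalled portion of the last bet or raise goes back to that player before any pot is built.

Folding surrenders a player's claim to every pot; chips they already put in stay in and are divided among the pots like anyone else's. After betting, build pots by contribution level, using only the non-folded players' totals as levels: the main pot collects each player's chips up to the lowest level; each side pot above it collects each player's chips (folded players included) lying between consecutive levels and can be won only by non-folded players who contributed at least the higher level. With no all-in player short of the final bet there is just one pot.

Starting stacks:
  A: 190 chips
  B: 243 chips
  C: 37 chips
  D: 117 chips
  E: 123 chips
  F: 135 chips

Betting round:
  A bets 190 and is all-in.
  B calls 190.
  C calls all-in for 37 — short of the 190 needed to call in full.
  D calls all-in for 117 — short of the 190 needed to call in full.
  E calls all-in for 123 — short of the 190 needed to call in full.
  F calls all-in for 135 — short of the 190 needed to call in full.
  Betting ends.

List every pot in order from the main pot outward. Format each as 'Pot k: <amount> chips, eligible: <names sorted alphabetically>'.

Pot 1: 222 chips, eligible: A, B, C, D, E, F
Pot 2: 400 chips, eligible: A, B, D, E, F
Pot 3: 24 chips, eligible: A, B, E, F
Pot 4: 36 chips, eligible: A, B, F
Pot 5: 110 chips, eligible: A, B

Derivation:
Contributions: A=190, B=190, C=37, D=117, E=123, F=135
Pot levels (distinct totals of non-folded players): 37, 117, 123, 135, 190
Layer 1-37: 37 each from A, B, C, D, E, F = 37*6 = 222 chips; eligible A, B, C, D, E, F
Layer 38-117: 80 each from A, B, D, E, F = 80*5 = 400 chips; eligible A, B, D, E, F
Layer 118-123: 6 each from A, B, E, F = 6*4 = 24 chips; eligible A, B, E, F
Layer 124-135: 12 each from A, B, F = 12*3 = 36 chips; eligible A, B, F
Layer 136-190: 55 each from A, B = 55*2 = 110 chips; eligible A, B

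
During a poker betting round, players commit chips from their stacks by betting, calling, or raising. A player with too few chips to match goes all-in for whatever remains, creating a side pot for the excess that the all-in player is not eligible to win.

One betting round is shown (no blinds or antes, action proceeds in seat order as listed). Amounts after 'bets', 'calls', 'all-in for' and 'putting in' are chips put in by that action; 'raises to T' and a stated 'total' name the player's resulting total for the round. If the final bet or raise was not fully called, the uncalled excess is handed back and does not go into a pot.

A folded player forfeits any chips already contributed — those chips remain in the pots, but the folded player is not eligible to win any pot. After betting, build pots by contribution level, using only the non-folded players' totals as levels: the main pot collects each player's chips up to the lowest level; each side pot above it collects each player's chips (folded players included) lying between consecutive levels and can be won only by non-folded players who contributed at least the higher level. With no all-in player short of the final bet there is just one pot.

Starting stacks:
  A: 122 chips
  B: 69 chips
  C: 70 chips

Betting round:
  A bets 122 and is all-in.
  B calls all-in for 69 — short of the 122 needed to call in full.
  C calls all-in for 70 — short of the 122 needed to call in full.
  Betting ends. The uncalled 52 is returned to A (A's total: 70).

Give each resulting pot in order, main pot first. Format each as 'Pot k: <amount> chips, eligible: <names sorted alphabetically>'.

Contributions (after 52 returned to A): A=70, B=69, C=70
Pot levels (distinct totals of non-folded players): 69, 70
Layer 1-69: 69 each from A, B, C = 69*3 = 207 chips; eligible A, B, C
Layer 70-70: 1 each from A, C = 1*2 = 2 chips; eligible A, C

Pot 1: 207 chips, eligible: A, B, C
Pot 2: 2 chips, eligible: A, C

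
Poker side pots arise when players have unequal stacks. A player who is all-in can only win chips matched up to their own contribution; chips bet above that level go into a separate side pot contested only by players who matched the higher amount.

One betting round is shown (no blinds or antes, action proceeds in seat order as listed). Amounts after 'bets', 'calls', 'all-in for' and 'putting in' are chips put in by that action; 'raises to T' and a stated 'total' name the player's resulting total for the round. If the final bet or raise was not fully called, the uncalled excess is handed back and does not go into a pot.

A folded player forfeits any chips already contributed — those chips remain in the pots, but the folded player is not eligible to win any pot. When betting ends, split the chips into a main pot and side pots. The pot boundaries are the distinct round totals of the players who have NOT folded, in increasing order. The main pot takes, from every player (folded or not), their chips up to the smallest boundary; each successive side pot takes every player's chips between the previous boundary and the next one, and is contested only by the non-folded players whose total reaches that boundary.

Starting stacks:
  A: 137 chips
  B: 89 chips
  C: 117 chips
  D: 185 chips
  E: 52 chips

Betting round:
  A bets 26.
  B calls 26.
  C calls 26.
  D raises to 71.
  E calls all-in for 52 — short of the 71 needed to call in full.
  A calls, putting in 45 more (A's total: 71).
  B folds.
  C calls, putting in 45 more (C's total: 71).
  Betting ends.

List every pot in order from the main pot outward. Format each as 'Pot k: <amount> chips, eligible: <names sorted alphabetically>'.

Contributions: A=71, B=26, C=71, D=71, E=52
Folded: B
Pot levels (distinct totals of non-folded players): 52, 71
Layer 1-52: A 52 + B 26 + C 52 + D 52 + E 52 = 234 chips; eligible A, C, D, E
Layer 53-71: 19 each from A, C, D = 19*3 = 57 chips; eligible A, C, D

Pot 1: 234 chips, eligible: A, C, D, E
Pot 2: 57 chips, eligible: A, C, D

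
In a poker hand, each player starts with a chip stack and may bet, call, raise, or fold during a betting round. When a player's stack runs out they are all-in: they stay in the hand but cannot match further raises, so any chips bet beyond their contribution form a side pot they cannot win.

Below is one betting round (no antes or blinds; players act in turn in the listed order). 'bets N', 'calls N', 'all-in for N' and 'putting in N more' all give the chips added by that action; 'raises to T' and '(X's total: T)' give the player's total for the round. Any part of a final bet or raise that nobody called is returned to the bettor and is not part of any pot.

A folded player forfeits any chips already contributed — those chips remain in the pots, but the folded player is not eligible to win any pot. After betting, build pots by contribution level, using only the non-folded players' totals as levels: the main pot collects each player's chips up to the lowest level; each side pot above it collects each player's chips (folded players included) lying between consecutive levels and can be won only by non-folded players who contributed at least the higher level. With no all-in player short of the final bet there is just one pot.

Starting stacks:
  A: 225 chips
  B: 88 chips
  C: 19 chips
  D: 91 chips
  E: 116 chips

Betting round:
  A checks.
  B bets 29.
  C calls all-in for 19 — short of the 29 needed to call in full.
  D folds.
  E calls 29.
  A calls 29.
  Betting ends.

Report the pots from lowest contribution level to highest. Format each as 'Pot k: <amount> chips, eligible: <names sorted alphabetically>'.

Contributions: A=29, B=29, C=19, E=29
Folded: D
Pot levels (distinct totals of non-folded players): 19, 29
Layer 1-19: 19 each from A, B, C, E = 19*4 = 76 chips; eligible A, B, C, E
Layer 20-29: 10 each from A, B, E = 10*3 = 30 chips; eligible A, B, E

Pot 1: 76 chips, eligible: A, B, C, E
Pot 2: 30 chips, eligible: A, B, E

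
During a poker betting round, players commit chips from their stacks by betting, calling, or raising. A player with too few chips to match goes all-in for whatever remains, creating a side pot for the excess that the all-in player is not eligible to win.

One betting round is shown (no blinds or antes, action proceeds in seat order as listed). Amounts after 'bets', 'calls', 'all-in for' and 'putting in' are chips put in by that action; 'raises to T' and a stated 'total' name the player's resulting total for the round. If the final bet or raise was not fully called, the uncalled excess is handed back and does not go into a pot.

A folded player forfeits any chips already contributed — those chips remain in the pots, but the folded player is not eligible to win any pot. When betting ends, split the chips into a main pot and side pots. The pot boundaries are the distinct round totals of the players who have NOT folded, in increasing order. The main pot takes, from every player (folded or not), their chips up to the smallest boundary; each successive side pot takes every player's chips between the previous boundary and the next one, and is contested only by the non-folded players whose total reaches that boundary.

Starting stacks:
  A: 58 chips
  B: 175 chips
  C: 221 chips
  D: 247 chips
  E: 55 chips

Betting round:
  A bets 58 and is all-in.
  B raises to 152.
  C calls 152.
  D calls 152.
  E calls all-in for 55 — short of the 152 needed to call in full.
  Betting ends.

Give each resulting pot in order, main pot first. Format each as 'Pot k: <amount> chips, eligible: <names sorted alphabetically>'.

Contributions: A=58, B=152, C=152, D=152, E=55
Pot levels (distinct totals of non-folded players): 55, 58, 152
Layer 1-55: 55 each from A, B, C, D, E = 55*5 = 275 chips; eligible A, B, C, D, E
Layer 56-58: 3 each from A, B, C, D = 3*4 = 12 chips; eligible A, B, C, D
Layer 59-152: 94 each from B, C, D = 94*3 = 282 chips; eligible B, C, D

Pot 1: 275 chips, eligible: A, B, C, D, E
Pot 2: 12 chips, eligible: A, B, C, D
Pot 3: 282 chips, eligible: B, C, D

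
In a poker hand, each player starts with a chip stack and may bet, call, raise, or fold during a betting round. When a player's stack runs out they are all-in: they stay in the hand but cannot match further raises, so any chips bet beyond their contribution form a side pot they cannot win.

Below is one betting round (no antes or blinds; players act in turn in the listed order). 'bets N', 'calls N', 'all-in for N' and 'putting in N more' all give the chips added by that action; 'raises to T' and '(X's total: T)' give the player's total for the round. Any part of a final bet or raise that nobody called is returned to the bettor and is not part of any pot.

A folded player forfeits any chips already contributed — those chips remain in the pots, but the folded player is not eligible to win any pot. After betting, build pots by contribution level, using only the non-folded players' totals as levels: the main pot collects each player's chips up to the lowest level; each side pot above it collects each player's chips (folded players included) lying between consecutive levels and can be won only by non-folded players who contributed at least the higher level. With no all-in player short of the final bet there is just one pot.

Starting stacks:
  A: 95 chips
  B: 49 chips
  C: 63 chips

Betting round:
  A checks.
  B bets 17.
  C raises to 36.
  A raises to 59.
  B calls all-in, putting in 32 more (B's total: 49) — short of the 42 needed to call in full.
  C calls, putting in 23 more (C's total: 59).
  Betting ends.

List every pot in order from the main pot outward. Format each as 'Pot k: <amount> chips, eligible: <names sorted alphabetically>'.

Contributions: A=59, B=49, C=59
Pot levels (distinct totals of non-folded players): 49, 59
Layer 1-49: 49 each from A, B, C = 49*3 = 147 chips; eligible A, B, C
Layer 50-59: 10 each from A, C = 10*2 = 20 chips; eligible A, C

Pot 1: 147 chips, eligible: A, B, C
Pot 2: 20 chips, eligible: A, C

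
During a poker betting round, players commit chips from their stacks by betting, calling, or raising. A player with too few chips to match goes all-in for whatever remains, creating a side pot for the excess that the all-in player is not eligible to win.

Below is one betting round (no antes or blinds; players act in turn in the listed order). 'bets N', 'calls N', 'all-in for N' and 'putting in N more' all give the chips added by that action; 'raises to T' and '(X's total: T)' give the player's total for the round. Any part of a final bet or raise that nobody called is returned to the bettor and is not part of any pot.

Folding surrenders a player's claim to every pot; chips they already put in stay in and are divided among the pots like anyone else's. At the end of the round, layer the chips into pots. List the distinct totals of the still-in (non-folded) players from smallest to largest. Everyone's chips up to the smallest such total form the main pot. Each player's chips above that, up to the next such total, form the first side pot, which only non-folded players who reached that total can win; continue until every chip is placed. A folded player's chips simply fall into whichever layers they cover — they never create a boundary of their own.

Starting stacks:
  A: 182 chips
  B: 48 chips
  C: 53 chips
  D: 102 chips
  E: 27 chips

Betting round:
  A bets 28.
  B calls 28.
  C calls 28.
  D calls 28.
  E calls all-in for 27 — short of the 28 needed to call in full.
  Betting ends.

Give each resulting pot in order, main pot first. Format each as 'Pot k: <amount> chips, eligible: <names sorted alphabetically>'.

Pot 1: 135 chips, eligible: A, B, C, D, E
Pot 2: 4 chips, eligible: A, B, C, D

Derivation:
Contributions: A=28, B=28, C=28, D=28, E=27
Pot levels (distinct totals of non-folded players): 27, 28
Layer 1-27: 27 each from A, B, C, D, E = 27*5 = 135 chips; eligible A, B, C, D, E
Layer 28-28: 1 each from A, B, C, D = 1*4 = 4 chips; eligible A, B, C, D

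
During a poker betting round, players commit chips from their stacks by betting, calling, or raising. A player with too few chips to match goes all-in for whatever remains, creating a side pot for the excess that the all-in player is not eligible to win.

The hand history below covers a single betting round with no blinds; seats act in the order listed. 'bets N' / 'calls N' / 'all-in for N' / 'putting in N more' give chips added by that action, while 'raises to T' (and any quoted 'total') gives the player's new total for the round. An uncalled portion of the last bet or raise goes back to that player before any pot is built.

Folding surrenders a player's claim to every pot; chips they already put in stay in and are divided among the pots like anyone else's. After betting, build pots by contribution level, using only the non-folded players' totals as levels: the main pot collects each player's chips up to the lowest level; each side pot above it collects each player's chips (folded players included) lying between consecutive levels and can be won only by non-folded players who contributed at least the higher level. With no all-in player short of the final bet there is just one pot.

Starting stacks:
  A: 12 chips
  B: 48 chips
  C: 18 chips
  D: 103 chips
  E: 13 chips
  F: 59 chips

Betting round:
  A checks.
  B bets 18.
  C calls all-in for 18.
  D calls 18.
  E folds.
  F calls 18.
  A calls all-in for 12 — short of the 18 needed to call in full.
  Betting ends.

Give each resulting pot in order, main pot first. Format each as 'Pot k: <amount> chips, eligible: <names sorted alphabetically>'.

Pot 1: 60 chips, eligible: A, B, C, D, F
Pot 2: 24 chips, eligible: B, C, D, F

Derivation:
Contributions: A=12, B=18, C=18, D=18, F=18
Folded: E
Pot levels (distinct totals of non-folded players): 12, 18
Layer 1-12: 12 each from A, B, C, D, F = 12*5 = 60 chips; eligible A, B, C, D, F
Layer 13-18: 6 each from B, C, D, F = 6*4 = 24 chips; eligible B, C, D, F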